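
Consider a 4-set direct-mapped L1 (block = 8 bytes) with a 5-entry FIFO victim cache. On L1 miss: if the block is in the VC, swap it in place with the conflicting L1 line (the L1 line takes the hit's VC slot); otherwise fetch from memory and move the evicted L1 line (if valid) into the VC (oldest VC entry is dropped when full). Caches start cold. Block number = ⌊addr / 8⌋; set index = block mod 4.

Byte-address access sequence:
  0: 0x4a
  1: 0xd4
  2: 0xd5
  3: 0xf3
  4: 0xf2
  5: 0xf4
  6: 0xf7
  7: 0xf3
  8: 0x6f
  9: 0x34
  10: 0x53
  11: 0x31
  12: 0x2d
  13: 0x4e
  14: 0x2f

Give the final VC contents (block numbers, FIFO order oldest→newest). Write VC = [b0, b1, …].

VC = [26, 9, 30, 10, 13]

#0 0x4a→b9/s1 MISS; vc=[]
#1 0xd4→b26/s2 MISS; vc=[]
#2 0xd5→b26/s2 L1-HIT; vc=[]
#3 0xf3→b30/s2 MISS; vc=[26]
#4 0xf2→b30/s2 L1-HIT; vc=[26]
#5 0xf4→b30/s2 L1-HIT; vc=[26]
#6 0xf7→b30/s2 L1-HIT; vc=[26]
#7 0xf3→b30/s2 L1-HIT; vc=[26]
#8 0x6f→b13/s1 MISS; vc=[26,9]
#9 0x34→b6/s2 MISS; vc=[26,9,30]
#10 0x53→b10/s2 MISS; vc=[26,9,30,6]
#11 0x31→b6/s2 VC-HIT; vc=[26,9,30,10]
#12 0x2d→b5/s1 MISS; vc=[26,9,30,10,13]
#13 0x4e→b9/s1 VC-HIT; vc=[26,5,30,10,13]
#14 0x2f→b5/s1 VC-HIT; vc=[26,9,30,10,13]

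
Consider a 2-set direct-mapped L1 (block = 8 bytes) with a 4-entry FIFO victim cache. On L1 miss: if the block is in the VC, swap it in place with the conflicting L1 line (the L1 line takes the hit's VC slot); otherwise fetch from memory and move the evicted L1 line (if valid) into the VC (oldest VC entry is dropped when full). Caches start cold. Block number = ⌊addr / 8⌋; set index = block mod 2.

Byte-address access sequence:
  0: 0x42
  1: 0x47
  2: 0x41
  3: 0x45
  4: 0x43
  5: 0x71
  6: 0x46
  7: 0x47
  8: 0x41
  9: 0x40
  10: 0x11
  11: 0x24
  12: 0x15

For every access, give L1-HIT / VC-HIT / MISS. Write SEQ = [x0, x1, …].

  [0] addr=0x42 blk=8 s=0: MISS | VC []
  [1] addr=0x47 blk=8 s=0: L1-HIT | VC []
  [2] addr=0x41 blk=8 s=0: L1-HIT | VC []
  [3] addr=0x45 blk=8 s=0: L1-HIT | VC []
  [4] addr=0x43 blk=8 s=0: L1-HIT | VC []
  [5] addr=0x71 blk=14 s=0: MISS | VC [8]
  [6] addr=0x46 blk=8 s=0: VC-HIT | VC [14]
  [7] addr=0x47 blk=8 s=0: L1-HIT | VC [14]
  [8] addr=0x41 blk=8 s=0: L1-HIT | VC [14]
  [9] addr=0x40 blk=8 s=0: L1-HIT | VC [14]
  [10] addr=0x11 blk=2 s=0: MISS | VC [14, 8]
  [11] addr=0x24 blk=4 s=0: MISS | VC [14, 8, 2]
  [12] addr=0x15 blk=2 s=0: VC-HIT | VC [14, 8, 4]

SEQ = [MISS, L1-HIT, L1-HIT, L1-HIT, L1-HIT, MISS, VC-HIT, L1-HIT, L1-HIT, L1-HIT, MISS, MISS, VC-HIT]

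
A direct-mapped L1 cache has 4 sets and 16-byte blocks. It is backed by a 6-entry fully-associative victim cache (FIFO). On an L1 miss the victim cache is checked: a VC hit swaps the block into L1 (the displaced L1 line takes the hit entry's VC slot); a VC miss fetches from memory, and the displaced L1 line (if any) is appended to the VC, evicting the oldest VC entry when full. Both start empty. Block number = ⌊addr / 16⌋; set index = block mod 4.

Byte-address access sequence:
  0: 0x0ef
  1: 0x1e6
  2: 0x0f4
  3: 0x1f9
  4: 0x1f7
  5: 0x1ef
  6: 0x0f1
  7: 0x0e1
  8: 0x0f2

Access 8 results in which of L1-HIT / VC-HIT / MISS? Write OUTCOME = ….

0: 0xef (blk 14, set 2) → MISS  vc=[]
1: 0x1e6 (blk 30, set 2) → MISS  vc=[14]
2: 0xf4 (blk 15, set 3) → MISS  vc=[14]
3: 0x1f9 (blk 31, set 3) → MISS  vc=[14, 15]
4: 0x1f7 (blk 31, set 3) → L1-HIT  vc=[14, 15]
5: 0x1ef (blk 30, set 2) → L1-HIT  vc=[14, 15]
6: 0xf1 (blk 15, set 3) → VC-HIT  vc=[14, 31]
7: 0xe1 (blk 14, set 2) → VC-HIT  vc=[30, 31]
8: 0xf2 (blk 15, set 3) → L1-HIT  vc=[30, 31]

OUTCOME = L1-HIT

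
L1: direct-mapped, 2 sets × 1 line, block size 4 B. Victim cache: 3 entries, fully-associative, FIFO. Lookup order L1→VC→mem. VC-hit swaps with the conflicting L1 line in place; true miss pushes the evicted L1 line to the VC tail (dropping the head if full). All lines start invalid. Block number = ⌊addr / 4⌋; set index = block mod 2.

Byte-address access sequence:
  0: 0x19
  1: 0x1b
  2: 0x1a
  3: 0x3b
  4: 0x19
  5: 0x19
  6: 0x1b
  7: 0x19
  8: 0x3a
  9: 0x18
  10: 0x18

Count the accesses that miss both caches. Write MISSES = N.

MISSES = 2

0: 0x19 (blk 6, set 0) → MISS  vc=[]
1: 0x1b (blk 6, set 0) → L1-HIT  vc=[]
2: 0x1a (blk 6, set 0) → L1-HIT  vc=[]
3: 0x3b (blk 14, set 0) → MISS  vc=[6]
4: 0x19 (blk 6, set 0) → VC-HIT  vc=[14]
5: 0x19 (blk 6, set 0) → L1-HIT  vc=[14]
6: 0x1b (blk 6, set 0) → L1-HIT  vc=[14]
7: 0x19 (blk 6, set 0) → L1-HIT  vc=[14]
8: 0x3a (blk 14, set 0) → VC-HIT  vc=[6]
9: 0x18 (blk 6, set 0) → VC-HIT  vc=[14]
10: 0x18 (blk 6, set 0) → L1-HIT  vc=[14]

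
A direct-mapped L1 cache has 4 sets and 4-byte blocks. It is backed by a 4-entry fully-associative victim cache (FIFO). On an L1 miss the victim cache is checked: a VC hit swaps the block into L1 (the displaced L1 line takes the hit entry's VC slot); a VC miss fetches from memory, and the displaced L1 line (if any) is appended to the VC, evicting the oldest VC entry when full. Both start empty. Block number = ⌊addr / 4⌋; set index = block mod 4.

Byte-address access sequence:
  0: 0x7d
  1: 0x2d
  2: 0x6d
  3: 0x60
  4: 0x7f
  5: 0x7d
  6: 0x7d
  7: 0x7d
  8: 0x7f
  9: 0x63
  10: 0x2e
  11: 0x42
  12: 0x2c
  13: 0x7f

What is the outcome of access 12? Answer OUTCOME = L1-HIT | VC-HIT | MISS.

0: 0x7d (blk 31, set 3) → MISS  vc=[]
1: 0x2d (blk 11, set 3) → MISS  vc=[31]
2: 0x6d (blk 27, set 3) → MISS  vc=[31, 11]
3: 0x60 (blk 24, set 0) → MISS  vc=[31, 11]
4: 0x7f (blk 31, set 3) → VC-HIT  vc=[27, 11]
5: 0x7d (blk 31, set 3) → L1-HIT  vc=[27, 11]
6: 0x7d (blk 31, set 3) → L1-HIT  vc=[27, 11]
7: 0x7d (blk 31, set 3) → L1-HIT  vc=[27, 11]
8: 0x7f (blk 31, set 3) → L1-HIT  vc=[27, 11]
9: 0x63 (blk 24, set 0) → L1-HIT  vc=[27, 11]
10: 0x2e (blk 11, set 3) → VC-HIT  vc=[27, 31]
11: 0x42 (blk 16, set 0) → MISS  vc=[27, 31, 24]
12: 0x2c (blk 11, set 3) → L1-HIT  vc=[27, 31, 24]
13: 0x7f (blk 31, set 3) → VC-HIT  vc=[27, 11, 24]

OUTCOME = L1-HIT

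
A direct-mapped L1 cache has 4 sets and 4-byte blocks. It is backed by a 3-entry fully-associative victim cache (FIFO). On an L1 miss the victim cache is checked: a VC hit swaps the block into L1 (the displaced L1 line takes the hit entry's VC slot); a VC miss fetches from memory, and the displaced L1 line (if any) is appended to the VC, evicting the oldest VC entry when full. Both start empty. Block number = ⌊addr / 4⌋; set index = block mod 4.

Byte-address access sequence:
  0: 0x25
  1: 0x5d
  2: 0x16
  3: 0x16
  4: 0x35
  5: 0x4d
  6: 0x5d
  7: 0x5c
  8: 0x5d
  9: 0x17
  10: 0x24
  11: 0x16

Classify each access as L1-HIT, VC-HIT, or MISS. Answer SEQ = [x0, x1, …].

SEQ = [MISS, MISS, MISS, L1-HIT, MISS, MISS, VC-HIT, L1-HIT, L1-HIT, VC-HIT, VC-HIT, VC-HIT]

#0 0x25→b9/s1 MISS; vc=[]
#1 0x5d→b23/s3 MISS; vc=[]
#2 0x16→b5/s1 MISS; vc=[9]
#3 0x16→b5/s1 L1-HIT; vc=[9]
#4 0x35→b13/s1 MISS; vc=[9,5]
#5 0x4d→b19/s3 MISS; vc=[9,5,23]
#6 0x5d→b23/s3 VC-HIT; vc=[9,5,19]
#7 0x5c→b23/s3 L1-HIT; vc=[9,5,19]
#8 0x5d→b23/s3 L1-HIT; vc=[9,5,19]
#9 0x17→b5/s1 VC-HIT; vc=[9,13,19]
#10 0x24→b9/s1 VC-HIT; vc=[5,13,19]
#11 0x16→b5/s1 VC-HIT; vc=[9,13,19]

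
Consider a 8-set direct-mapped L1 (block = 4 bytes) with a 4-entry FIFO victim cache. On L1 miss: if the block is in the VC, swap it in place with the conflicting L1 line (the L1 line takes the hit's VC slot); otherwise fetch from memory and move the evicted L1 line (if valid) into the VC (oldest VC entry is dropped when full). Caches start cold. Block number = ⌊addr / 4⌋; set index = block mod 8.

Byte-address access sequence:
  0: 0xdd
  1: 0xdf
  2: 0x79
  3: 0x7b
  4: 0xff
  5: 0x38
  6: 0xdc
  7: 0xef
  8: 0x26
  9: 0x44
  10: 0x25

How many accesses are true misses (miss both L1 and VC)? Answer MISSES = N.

0: 0xdd (blk 55, set 7) → MISS  vc=[]
1: 0xdf (blk 55, set 7) → L1-HIT  vc=[]
2: 0x79 (blk 30, set 6) → MISS  vc=[]
3: 0x7b (blk 30, set 6) → L1-HIT  vc=[]
4: 0xff (blk 63, set 7) → MISS  vc=[55]
5: 0x38 (blk 14, set 6) → MISS  vc=[55, 30]
6: 0xdc (blk 55, set 7) → VC-HIT  vc=[63, 30]
7: 0xef (blk 59, set 3) → MISS  vc=[63, 30]
8: 0x26 (blk 9, set 1) → MISS  vc=[63, 30]
9: 0x44 (blk 17, set 1) → MISS  vc=[63, 30, 9]
10: 0x25 (blk 9, set 1) → VC-HIT  vc=[63, 30, 17]

MISSES = 7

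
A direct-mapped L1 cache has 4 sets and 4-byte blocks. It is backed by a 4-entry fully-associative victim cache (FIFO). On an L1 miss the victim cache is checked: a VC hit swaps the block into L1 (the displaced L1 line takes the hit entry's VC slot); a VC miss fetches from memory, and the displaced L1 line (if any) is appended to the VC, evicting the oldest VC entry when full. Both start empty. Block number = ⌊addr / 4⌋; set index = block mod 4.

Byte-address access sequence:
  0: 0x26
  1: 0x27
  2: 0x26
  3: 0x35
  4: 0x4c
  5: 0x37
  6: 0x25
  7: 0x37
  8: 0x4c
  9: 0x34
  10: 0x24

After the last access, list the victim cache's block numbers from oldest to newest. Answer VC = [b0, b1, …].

VC = [13]

#0 0x26→b9/s1 MISS; vc=[]
#1 0x27→b9/s1 L1-HIT; vc=[]
#2 0x26→b9/s1 L1-HIT; vc=[]
#3 0x35→b13/s1 MISS; vc=[9]
#4 0x4c→b19/s3 MISS; vc=[9]
#5 0x37→b13/s1 L1-HIT; vc=[9]
#6 0x25→b9/s1 VC-HIT; vc=[13]
#7 0x37→b13/s1 VC-HIT; vc=[9]
#8 0x4c→b19/s3 L1-HIT; vc=[9]
#9 0x34→b13/s1 L1-HIT; vc=[9]
#10 0x24→b9/s1 VC-HIT; vc=[13]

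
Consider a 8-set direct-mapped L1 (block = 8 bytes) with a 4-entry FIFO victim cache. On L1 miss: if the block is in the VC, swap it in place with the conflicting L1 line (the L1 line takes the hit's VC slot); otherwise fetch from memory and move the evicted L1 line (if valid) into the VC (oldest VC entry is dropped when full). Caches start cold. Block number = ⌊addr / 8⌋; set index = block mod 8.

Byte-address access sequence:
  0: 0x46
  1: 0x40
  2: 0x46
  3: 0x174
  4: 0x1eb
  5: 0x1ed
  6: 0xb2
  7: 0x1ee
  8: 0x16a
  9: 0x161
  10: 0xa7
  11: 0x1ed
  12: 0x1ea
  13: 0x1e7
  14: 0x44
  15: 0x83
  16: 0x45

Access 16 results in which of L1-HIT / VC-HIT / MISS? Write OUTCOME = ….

  [0] addr=0x46 blk=8 s=0: MISS | VC []
  [1] addr=0x40 blk=8 s=0: L1-HIT | VC []
  [2] addr=0x46 blk=8 s=0: L1-HIT | VC []
  [3] addr=0x174 blk=46 s=6: MISS | VC []
  [4] addr=0x1eb blk=61 s=5: MISS | VC []
  [5] addr=0x1ed blk=61 s=5: L1-HIT | VC []
  [6] addr=0xb2 blk=22 s=6: MISS | VC [46]
  [7] addr=0x1ee blk=61 s=5: L1-HIT | VC [46]
  [8] addr=0x16a blk=45 s=5: MISS | VC [46, 61]
  [9] addr=0x161 blk=44 s=4: MISS | VC [46, 61]
  [10] addr=0xa7 blk=20 s=4: MISS | VC [46, 61, 44]
  [11] addr=0x1ed blk=61 s=5: VC-HIT | VC [46, 45, 44]
  [12] addr=0x1ea blk=61 s=5: L1-HIT | VC [46, 45, 44]
  [13] addr=0x1e7 blk=60 s=4: MISS | VC [46, 45, 44, 20]
  [14] addr=0x44 blk=8 s=0: L1-HIT | VC [46, 45, 44, 20]
  [15] addr=0x83 blk=16 s=0: MISS | VC [45, 44, 20, 8]
  [16] addr=0x45 blk=8 s=0: VC-HIT | VC [45, 44, 20, 16]

OUTCOME = VC-HIT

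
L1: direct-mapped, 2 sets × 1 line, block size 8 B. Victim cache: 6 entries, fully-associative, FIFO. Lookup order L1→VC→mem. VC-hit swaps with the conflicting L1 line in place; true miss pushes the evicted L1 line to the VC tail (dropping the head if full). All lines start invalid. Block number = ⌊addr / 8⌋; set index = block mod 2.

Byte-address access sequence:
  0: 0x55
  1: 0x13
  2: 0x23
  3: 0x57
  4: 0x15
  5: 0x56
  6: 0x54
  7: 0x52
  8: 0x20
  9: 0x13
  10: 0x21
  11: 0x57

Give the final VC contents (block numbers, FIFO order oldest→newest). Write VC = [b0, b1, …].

VC = [4, 2]

#0 0x55→b10/s0 MISS; vc=[]
#1 0x13→b2/s0 MISS; vc=[10]
#2 0x23→b4/s0 MISS; vc=[10,2]
#3 0x57→b10/s0 VC-HIT; vc=[4,2]
#4 0x15→b2/s0 VC-HIT; vc=[4,10]
#5 0x56→b10/s0 VC-HIT; vc=[4,2]
#6 0x54→b10/s0 L1-HIT; vc=[4,2]
#7 0x52→b10/s0 L1-HIT; vc=[4,2]
#8 0x20→b4/s0 VC-HIT; vc=[10,2]
#9 0x13→b2/s0 VC-HIT; vc=[10,4]
#10 0x21→b4/s0 VC-HIT; vc=[10,2]
#11 0x57→b10/s0 VC-HIT; vc=[4,2]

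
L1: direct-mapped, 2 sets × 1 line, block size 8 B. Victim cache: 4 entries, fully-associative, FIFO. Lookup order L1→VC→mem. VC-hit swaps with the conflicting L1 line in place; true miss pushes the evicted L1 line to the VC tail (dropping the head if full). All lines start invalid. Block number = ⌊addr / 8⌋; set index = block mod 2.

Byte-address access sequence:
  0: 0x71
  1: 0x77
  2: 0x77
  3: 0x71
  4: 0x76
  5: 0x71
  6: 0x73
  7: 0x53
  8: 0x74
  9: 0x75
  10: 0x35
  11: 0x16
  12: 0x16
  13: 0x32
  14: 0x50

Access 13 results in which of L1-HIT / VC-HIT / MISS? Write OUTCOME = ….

0: 0x71 (blk 14, set 0) → MISS  vc=[]
1: 0x77 (blk 14, set 0) → L1-HIT  vc=[]
2: 0x77 (blk 14, set 0) → L1-HIT  vc=[]
3: 0x71 (blk 14, set 0) → L1-HIT  vc=[]
4: 0x76 (blk 14, set 0) → L1-HIT  vc=[]
5: 0x71 (blk 14, set 0) → L1-HIT  vc=[]
6: 0x73 (blk 14, set 0) → L1-HIT  vc=[]
7: 0x53 (blk 10, set 0) → MISS  vc=[14]
8: 0x74 (blk 14, set 0) → VC-HIT  vc=[10]
9: 0x75 (blk 14, set 0) → L1-HIT  vc=[10]
10: 0x35 (blk 6, set 0) → MISS  vc=[10, 14]
11: 0x16 (blk 2, set 0) → MISS  vc=[10, 14, 6]
12: 0x16 (blk 2, set 0) → L1-HIT  vc=[10, 14, 6]
13: 0x32 (blk 6, set 0) → VC-HIT  vc=[10, 14, 2]
14: 0x50 (blk 10, set 0) → VC-HIT  vc=[6, 14, 2]

OUTCOME = VC-HIT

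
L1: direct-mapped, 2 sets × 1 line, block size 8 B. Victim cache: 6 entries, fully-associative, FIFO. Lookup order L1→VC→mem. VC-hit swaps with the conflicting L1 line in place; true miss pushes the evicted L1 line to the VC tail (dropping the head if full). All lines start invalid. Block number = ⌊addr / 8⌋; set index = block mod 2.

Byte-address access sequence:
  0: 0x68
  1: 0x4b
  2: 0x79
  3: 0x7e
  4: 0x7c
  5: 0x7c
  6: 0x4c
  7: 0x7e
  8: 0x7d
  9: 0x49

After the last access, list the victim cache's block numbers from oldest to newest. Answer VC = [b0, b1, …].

  [0] addr=0x68 blk=13 s=1: MISS | VC []
  [1] addr=0x4b blk=9 s=1: MISS | VC [13]
  [2] addr=0x79 blk=15 s=1: MISS | VC [13, 9]
  [3] addr=0x7e blk=15 s=1: L1-HIT | VC [13, 9]
  [4] addr=0x7c blk=15 s=1: L1-HIT | VC [13, 9]
  [5] addr=0x7c blk=15 s=1: L1-HIT | VC [13, 9]
  [6] addr=0x4c blk=9 s=1: VC-HIT | VC [13, 15]
  [7] addr=0x7e blk=15 s=1: VC-HIT | VC [13, 9]
  [8] addr=0x7d blk=15 s=1: L1-HIT | VC [13, 9]
  [9] addr=0x49 blk=9 s=1: VC-HIT | VC [13, 15]

VC = [13, 15]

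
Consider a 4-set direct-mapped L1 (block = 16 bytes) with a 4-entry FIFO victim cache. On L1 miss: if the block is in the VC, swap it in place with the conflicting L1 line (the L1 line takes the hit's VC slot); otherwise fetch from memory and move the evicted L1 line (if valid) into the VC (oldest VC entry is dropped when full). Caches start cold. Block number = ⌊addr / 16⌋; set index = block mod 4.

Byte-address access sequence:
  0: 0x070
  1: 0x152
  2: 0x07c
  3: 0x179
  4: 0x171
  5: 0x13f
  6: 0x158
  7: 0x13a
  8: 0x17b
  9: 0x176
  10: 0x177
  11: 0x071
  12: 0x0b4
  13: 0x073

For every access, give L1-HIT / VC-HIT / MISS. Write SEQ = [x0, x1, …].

  [0] addr=0x70 blk=7 s=3: MISS | VC []
  [1] addr=0x152 blk=21 s=1: MISS | VC []
  [2] addr=0x7c blk=7 s=3: L1-HIT | VC []
  [3] addr=0x179 blk=23 s=3: MISS | VC [7]
  [4] addr=0x171 blk=23 s=3: L1-HIT | VC [7]
  [5] addr=0x13f blk=19 s=3: MISS | VC [7, 23]
  [6] addr=0x158 blk=21 s=1: L1-HIT | VC [7, 23]
  [7] addr=0x13a blk=19 s=3: L1-HIT | VC [7, 23]
  [8] addr=0x17b blk=23 s=3: VC-HIT | VC [7, 19]
  [9] addr=0x176 blk=23 s=3: L1-HIT | VC [7, 19]
  [10] addr=0x177 blk=23 s=3: L1-HIT | VC [7, 19]
  [11] addr=0x71 blk=7 s=3: VC-HIT | VC [23, 19]
  [12] addr=0xb4 blk=11 s=3: MISS | VC [23, 19, 7]
  [13] addr=0x73 blk=7 s=3: VC-HIT | VC [23, 19, 11]

SEQ = [MISS, MISS, L1-HIT, MISS, L1-HIT, MISS, L1-HIT, L1-HIT, VC-HIT, L1-HIT, L1-HIT, VC-HIT, MISS, VC-HIT]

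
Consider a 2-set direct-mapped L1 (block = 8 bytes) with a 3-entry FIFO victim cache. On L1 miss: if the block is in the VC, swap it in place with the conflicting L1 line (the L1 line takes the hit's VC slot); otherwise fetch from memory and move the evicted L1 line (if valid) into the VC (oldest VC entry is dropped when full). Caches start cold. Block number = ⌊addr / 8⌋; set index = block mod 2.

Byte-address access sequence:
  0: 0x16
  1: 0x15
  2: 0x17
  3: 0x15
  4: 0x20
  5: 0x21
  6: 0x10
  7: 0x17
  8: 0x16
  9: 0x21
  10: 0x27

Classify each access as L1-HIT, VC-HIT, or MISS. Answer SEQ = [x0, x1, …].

SEQ = [MISS, L1-HIT, L1-HIT, L1-HIT, MISS, L1-HIT, VC-HIT, L1-HIT, L1-HIT, VC-HIT, L1-HIT]

#0 0x16→b2/s0 MISS; vc=[]
#1 0x15→b2/s0 L1-HIT; vc=[]
#2 0x17→b2/s0 L1-HIT; vc=[]
#3 0x15→b2/s0 L1-HIT; vc=[]
#4 0x20→b4/s0 MISS; vc=[2]
#5 0x21→b4/s0 L1-HIT; vc=[2]
#6 0x10→b2/s0 VC-HIT; vc=[4]
#7 0x17→b2/s0 L1-HIT; vc=[4]
#8 0x16→b2/s0 L1-HIT; vc=[4]
#9 0x21→b4/s0 VC-HIT; vc=[2]
#10 0x27→b4/s0 L1-HIT; vc=[2]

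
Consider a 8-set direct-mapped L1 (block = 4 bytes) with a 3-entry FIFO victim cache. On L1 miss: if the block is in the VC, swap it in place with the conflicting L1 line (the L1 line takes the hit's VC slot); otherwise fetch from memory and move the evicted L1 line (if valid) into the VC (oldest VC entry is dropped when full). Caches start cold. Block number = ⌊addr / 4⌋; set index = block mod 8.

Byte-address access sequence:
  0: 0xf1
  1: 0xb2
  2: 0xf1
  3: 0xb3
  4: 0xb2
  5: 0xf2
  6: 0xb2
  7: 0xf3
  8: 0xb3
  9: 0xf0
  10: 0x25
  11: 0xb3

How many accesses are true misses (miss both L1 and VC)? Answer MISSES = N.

MISSES = 3

  [0] addr=0xf1 blk=60 s=4: MISS | VC []
  [1] addr=0xb2 blk=44 s=4: MISS | VC [60]
  [2] addr=0xf1 blk=60 s=4: VC-HIT | VC [44]
  [3] addr=0xb3 blk=44 s=4: VC-HIT | VC [60]
  [4] addr=0xb2 blk=44 s=4: L1-HIT | VC [60]
  [5] addr=0xf2 blk=60 s=4: VC-HIT | VC [44]
  [6] addr=0xb2 blk=44 s=4: VC-HIT | VC [60]
  [7] addr=0xf3 blk=60 s=4: VC-HIT | VC [44]
  [8] addr=0xb3 blk=44 s=4: VC-HIT | VC [60]
  [9] addr=0xf0 blk=60 s=4: VC-HIT | VC [44]
  [10] addr=0x25 blk=9 s=1: MISS | VC [44]
  [11] addr=0xb3 blk=44 s=4: VC-HIT | VC [60]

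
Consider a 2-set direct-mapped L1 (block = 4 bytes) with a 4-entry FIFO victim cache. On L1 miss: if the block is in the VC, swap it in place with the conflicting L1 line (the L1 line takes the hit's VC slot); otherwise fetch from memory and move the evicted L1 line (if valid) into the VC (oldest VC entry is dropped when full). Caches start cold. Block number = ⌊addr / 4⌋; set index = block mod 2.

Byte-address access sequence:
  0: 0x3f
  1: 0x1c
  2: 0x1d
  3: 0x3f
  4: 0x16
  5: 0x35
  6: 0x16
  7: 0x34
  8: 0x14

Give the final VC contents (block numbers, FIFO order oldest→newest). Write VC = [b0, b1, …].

  [0] addr=0x3f blk=15 s=1: MISS | VC []
  [1] addr=0x1c blk=7 s=1: MISS | VC [15]
  [2] addr=0x1d blk=7 s=1: L1-HIT | VC [15]
  [3] addr=0x3f blk=15 s=1: VC-HIT | VC [7]
  [4] addr=0x16 blk=5 s=1: MISS | VC [7, 15]
  [5] addr=0x35 blk=13 s=1: MISS | VC [7, 15, 5]
  [6] addr=0x16 blk=5 s=1: VC-HIT | VC [7, 15, 13]
  [7] addr=0x34 blk=13 s=1: VC-HIT | VC [7, 15, 5]
  [8] addr=0x14 blk=5 s=1: VC-HIT | VC [7, 15, 13]

VC = [7, 15, 13]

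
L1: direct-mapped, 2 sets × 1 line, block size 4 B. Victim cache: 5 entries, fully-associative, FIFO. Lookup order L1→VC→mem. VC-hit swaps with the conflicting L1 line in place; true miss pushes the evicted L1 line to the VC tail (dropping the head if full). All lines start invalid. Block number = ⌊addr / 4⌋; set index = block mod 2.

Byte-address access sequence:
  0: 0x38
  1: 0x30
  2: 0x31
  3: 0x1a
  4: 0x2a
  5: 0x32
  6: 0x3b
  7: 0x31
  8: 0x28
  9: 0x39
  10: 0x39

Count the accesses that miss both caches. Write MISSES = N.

MISSES = 4

0: 0x38 (blk 14, set 0) → MISS  vc=[]
1: 0x30 (blk 12, set 0) → MISS  vc=[14]
2: 0x31 (blk 12, set 0) → L1-HIT  vc=[14]
3: 0x1a (blk 6, set 0) → MISS  vc=[14, 12]
4: 0x2a (blk 10, set 0) → MISS  vc=[14, 12, 6]
5: 0x32 (blk 12, set 0) → VC-HIT  vc=[14, 10, 6]
6: 0x3b (blk 14, set 0) → VC-HIT  vc=[12, 10, 6]
7: 0x31 (blk 12, set 0) → VC-HIT  vc=[14, 10, 6]
8: 0x28 (blk 10, set 0) → VC-HIT  vc=[14, 12, 6]
9: 0x39 (blk 14, set 0) → VC-HIT  vc=[10, 12, 6]
10: 0x39 (blk 14, set 0) → L1-HIT  vc=[10, 12, 6]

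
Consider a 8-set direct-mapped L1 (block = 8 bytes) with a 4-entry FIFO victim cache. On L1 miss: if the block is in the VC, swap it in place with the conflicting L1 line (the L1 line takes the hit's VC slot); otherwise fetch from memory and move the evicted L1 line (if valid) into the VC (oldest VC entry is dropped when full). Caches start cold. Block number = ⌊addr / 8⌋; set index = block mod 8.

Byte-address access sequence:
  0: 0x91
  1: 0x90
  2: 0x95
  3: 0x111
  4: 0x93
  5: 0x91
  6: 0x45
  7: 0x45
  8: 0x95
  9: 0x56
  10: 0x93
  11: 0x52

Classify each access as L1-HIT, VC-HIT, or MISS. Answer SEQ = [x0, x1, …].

SEQ = [MISS, L1-HIT, L1-HIT, MISS, VC-HIT, L1-HIT, MISS, L1-HIT, L1-HIT, MISS, VC-HIT, VC-HIT]

0: 0x91 (blk 18, set 2) → MISS  vc=[]
1: 0x90 (blk 18, set 2) → L1-HIT  vc=[]
2: 0x95 (blk 18, set 2) → L1-HIT  vc=[]
3: 0x111 (blk 34, set 2) → MISS  vc=[18]
4: 0x93 (blk 18, set 2) → VC-HIT  vc=[34]
5: 0x91 (blk 18, set 2) → L1-HIT  vc=[34]
6: 0x45 (blk 8, set 0) → MISS  vc=[34]
7: 0x45 (blk 8, set 0) → L1-HIT  vc=[34]
8: 0x95 (blk 18, set 2) → L1-HIT  vc=[34]
9: 0x56 (blk 10, set 2) → MISS  vc=[34, 18]
10: 0x93 (blk 18, set 2) → VC-HIT  vc=[34, 10]
11: 0x52 (blk 10, set 2) → VC-HIT  vc=[34, 18]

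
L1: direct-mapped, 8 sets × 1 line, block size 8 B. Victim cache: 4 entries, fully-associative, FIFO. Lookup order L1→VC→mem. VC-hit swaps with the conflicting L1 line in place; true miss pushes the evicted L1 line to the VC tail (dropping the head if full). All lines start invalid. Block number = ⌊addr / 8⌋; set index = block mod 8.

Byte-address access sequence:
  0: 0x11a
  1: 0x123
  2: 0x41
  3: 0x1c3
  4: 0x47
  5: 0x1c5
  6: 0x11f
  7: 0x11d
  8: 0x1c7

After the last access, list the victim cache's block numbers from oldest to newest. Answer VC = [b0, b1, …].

VC = [8]

#0 0x11a→b35/s3 MISS; vc=[]
#1 0x123→b36/s4 MISS; vc=[]
#2 0x41→b8/s0 MISS; vc=[]
#3 0x1c3→b56/s0 MISS; vc=[8]
#4 0x47→b8/s0 VC-HIT; vc=[56]
#5 0x1c5→b56/s0 VC-HIT; vc=[8]
#6 0x11f→b35/s3 L1-HIT; vc=[8]
#7 0x11d→b35/s3 L1-HIT; vc=[8]
#8 0x1c7→b56/s0 L1-HIT; vc=[8]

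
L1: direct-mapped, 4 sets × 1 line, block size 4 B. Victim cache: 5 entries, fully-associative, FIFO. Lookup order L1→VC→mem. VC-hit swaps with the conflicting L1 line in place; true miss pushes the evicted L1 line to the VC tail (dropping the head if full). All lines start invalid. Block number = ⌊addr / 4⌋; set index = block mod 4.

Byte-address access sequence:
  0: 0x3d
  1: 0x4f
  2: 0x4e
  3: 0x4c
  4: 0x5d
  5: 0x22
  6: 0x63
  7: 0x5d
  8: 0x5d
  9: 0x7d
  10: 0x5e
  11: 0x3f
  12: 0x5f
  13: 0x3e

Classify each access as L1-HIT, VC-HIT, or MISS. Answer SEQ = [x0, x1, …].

  [0] addr=0x3d blk=15 s=3: MISS | VC []
  [1] addr=0x4f blk=19 s=3: MISS | VC [15]
  [2] addr=0x4e blk=19 s=3: L1-HIT | VC [15]
  [3] addr=0x4c blk=19 s=3: L1-HIT | VC [15]
  [4] addr=0x5d blk=23 s=3: MISS | VC [15, 19]
  [5] addr=0x22 blk=8 s=0: MISS | VC [15, 19]
  [6] addr=0x63 blk=24 s=0: MISS | VC [15, 19, 8]
  [7] addr=0x5d blk=23 s=3: L1-HIT | VC [15, 19, 8]
  [8] addr=0x5d blk=23 s=3: L1-HIT | VC [15, 19, 8]
  [9] addr=0x7d blk=31 s=3: MISS | VC [15, 19, 8, 23]
  [10] addr=0x5e blk=23 s=3: VC-HIT | VC [15, 19, 8, 31]
  [11] addr=0x3f blk=15 s=3: VC-HIT | VC [23, 19, 8, 31]
  [12] addr=0x5f blk=23 s=3: VC-HIT | VC [15, 19, 8, 31]
  [13] addr=0x3e blk=15 s=3: VC-HIT | VC [23, 19, 8, 31]

SEQ = [MISS, MISS, L1-HIT, L1-HIT, MISS, MISS, MISS, L1-HIT, L1-HIT, MISS, VC-HIT, VC-HIT, VC-HIT, VC-HIT]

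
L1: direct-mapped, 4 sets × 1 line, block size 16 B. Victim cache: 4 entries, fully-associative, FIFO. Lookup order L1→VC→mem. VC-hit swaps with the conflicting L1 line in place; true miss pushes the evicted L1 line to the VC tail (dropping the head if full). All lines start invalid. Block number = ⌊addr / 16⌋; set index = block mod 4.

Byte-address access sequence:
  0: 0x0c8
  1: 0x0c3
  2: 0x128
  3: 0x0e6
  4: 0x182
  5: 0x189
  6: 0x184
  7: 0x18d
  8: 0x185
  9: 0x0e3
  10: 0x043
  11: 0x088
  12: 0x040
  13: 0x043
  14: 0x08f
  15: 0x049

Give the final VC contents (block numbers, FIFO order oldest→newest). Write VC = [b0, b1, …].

0: 0xc8 (blk 12, set 0) → MISS  vc=[]
1: 0xc3 (blk 12, set 0) → L1-HIT  vc=[]
2: 0x128 (blk 18, set 2) → MISS  vc=[]
3: 0xe6 (blk 14, set 2) → MISS  vc=[18]
4: 0x182 (blk 24, set 0) → MISS  vc=[18, 12]
5: 0x189 (blk 24, set 0) → L1-HIT  vc=[18, 12]
6: 0x184 (blk 24, set 0) → L1-HIT  vc=[18, 12]
7: 0x18d (blk 24, set 0) → L1-HIT  vc=[18, 12]
8: 0x185 (blk 24, set 0) → L1-HIT  vc=[18, 12]
9: 0xe3 (blk 14, set 2) → L1-HIT  vc=[18, 12]
10: 0x43 (blk 4, set 0) → MISS  vc=[18, 12, 24]
11: 0x88 (blk 8, set 0) → MISS  vc=[18, 12, 24, 4]
12: 0x40 (blk 4, set 0) → VC-HIT  vc=[18, 12, 24, 8]
13: 0x43 (blk 4, set 0) → L1-HIT  vc=[18, 12, 24, 8]
14: 0x8f (blk 8, set 0) → VC-HIT  vc=[18, 12, 24, 4]
15: 0x49 (blk 4, set 0) → VC-HIT  vc=[18, 12, 24, 8]

VC = [18, 12, 24, 8]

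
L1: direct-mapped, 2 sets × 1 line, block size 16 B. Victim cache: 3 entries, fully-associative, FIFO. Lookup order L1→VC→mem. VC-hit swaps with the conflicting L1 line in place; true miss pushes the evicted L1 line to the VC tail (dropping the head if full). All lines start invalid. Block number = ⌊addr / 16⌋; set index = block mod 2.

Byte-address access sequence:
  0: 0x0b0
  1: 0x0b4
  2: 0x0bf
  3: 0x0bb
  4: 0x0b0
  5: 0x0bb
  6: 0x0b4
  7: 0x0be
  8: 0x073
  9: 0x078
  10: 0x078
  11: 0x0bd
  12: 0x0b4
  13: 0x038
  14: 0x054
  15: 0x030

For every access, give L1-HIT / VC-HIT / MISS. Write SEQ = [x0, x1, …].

SEQ = [MISS, L1-HIT, L1-HIT, L1-HIT, L1-HIT, L1-HIT, L1-HIT, L1-HIT, MISS, L1-HIT, L1-HIT, VC-HIT, L1-HIT, MISS, MISS, VC-HIT]

  [0] addr=0xb0 blk=11 s=1: MISS | VC []
  [1] addr=0xb4 blk=11 s=1: L1-HIT | VC []
  [2] addr=0xbf blk=11 s=1: L1-HIT | VC []
  [3] addr=0xbb blk=11 s=1: L1-HIT | VC []
  [4] addr=0xb0 blk=11 s=1: L1-HIT | VC []
  [5] addr=0xbb blk=11 s=1: L1-HIT | VC []
  [6] addr=0xb4 blk=11 s=1: L1-HIT | VC []
  [7] addr=0xbe blk=11 s=1: L1-HIT | VC []
  [8] addr=0x73 blk=7 s=1: MISS | VC [11]
  [9] addr=0x78 blk=7 s=1: L1-HIT | VC [11]
  [10] addr=0x78 blk=7 s=1: L1-HIT | VC [11]
  [11] addr=0xbd blk=11 s=1: VC-HIT | VC [7]
  [12] addr=0xb4 blk=11 s=1: L1-HIT | VC [7]
  [13] addr=0x38 blk=3 s=1: MISS | VC [7, 11]
  [14] addr=0x54 blk=5 s=1: MISS | VC [7, 11, 3]
  [15] addr=0x30 blk=3 s=1: VC-HIT | VC [7, 11, 5]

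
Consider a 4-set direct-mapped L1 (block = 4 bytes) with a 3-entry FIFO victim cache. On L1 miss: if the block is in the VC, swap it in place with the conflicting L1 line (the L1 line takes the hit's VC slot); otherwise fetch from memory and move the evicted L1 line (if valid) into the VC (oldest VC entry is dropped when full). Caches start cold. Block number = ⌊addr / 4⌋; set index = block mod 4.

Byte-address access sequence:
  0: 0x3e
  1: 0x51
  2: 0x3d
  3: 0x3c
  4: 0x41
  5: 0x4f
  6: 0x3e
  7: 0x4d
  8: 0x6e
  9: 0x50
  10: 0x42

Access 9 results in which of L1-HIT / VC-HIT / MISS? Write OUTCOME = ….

OUTCOME = VC-HIT

  [0] addr=0x3e blk=15 s=3: MISS | VC []
  [1] addr=0x51 blk=20 s=0: MISS | VC []
  [2] addr=0x3d blk=15 s=3: L1-HIT | VC []
  [3] addr=0x3c blk=15 s=3: L1-HIT | VC []
  [4] addr=0x41 blk=16 s=0: MISS | VC [20]
  [5] addr=0x4f blk=19 s=3: MISS | VC [20, 15]
  [6] addr=0x3e blk=15 s=3: VC-HIT | VC [20, 19]
  [7] addr=0x4d blk=19 s=3: VC-HIT | VC [20, 15]
  [8] addr=0x6e blk=27 s=3: MISS | VC [20, 15, 19]
  [9] addr=0x50 blk=20 s=0: VC-HIT | VC [16, 15, 19]
  [10] addr=0x42 blk=16 s=0: VC-HIT | VC [20, 15, 19]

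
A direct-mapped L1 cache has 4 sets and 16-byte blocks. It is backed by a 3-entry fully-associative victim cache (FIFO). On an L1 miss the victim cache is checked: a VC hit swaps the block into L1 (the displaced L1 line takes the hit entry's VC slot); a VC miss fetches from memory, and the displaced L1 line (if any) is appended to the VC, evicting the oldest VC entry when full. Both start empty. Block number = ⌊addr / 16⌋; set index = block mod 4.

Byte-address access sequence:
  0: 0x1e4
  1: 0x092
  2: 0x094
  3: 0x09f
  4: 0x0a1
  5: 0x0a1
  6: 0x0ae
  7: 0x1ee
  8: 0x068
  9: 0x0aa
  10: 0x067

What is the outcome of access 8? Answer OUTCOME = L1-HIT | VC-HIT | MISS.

OUTCOME = MISS

0: 0x1e4 (blk 30, set 2) → MISS  vc=[]
1: 0x92 (blk 9, set 1) → MISS  vc=[]
2: 0x94 (blk 9, set 1) → L1-HIT  vc=[]
3: 0x9f (blk 9, set 1) → L1-HIT  vc=[]
4: 0xa1 (blk 10, set 2) → MISS  vc=[30]
5: 0xa1 (blk 10, set 2) → L1-HIT  vc=[30]
6: 0xae (blk 10, set 2) → L1-HIT  vc=[30]
7: 0x1ee (blk 30, set 2) → VC-HIT  vc=[10]
8: 0x68 (blk 6, set 2) → MISS  vc=[10, 30]
9: 0xaa (blk 10, set 2) → VC-HIT  vc=[6, 30]
10: 0x67 (blk 6, set 2) → VC-HIT  vc=[10, 30]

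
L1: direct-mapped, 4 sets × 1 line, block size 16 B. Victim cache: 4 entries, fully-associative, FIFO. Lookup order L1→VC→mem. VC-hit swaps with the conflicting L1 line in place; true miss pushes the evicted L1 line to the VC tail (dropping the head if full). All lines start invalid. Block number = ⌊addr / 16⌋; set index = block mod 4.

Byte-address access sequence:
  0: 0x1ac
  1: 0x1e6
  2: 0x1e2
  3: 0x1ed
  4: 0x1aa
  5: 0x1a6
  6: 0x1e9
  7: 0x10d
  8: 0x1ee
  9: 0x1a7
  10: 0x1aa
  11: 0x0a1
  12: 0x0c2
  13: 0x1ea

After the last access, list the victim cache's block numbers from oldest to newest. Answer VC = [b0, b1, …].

  [0] addr=0x1ac blk=26 s=2: MISS | VC []
  [1] addr=0x1e6 blk=30 s=2: MISS | VC [26]
  [2] addr=0x1e2 blk=30 s=2: L1-HIT | VC [26]
  [3] addr=0x1ed blk=30 s=2: L1-HIT | VC [26]
  [4] addr=0x1aa blk=26 s=2: VC-HIT | VC [30]
  [5] addr=0x1a6 blk=26 s=2: L1-HIT | VC [30]
  [6] addr=0x1e9 blk=30 s=2: VC-HIT | VC [26]
  [7] addr=0x10d blk=16 s=0: MISS | VC [26]
  [8] addr=0x1ee blk=30 s=2: L1-HIT | VC [26]
  [9] addr=0x1a7 blk=26 s=2: VC-HIT | VC [30]
  [10] addr=0x1aa blk=26 s=2: L1-HIT | VC [30]
  [11] addr=0xa1 blk=10 s=2: MISS | VC [30, 26]
  [12] addr=0xc2 blk=12 s=0: MISS | VC [30, 26, 16]
  [13] addr=0x1ea blk=30 s=2: VC-HIT | VC [10, 26, 16]

VC = [10, 26, 16]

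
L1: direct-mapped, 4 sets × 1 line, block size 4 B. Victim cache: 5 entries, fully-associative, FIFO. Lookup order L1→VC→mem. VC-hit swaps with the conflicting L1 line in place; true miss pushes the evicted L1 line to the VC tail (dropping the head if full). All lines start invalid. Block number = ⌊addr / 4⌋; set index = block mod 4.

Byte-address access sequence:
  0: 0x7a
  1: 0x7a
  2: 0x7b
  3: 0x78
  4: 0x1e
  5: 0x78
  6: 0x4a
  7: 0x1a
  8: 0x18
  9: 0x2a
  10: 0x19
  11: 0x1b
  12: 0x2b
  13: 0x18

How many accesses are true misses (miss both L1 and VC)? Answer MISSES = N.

MISSES = 5

#0 0x7a→b30/s2 MISS; vc=[]
#1 0x7a→b30/s2 L1-HIT; vc=[]
#2 0x7b→b30/s2 L1-HIT; vc=[]
#3 0x78→b30/s2 L1-HIT; vc=[]
#4 0x1e→b7/s3 MISS; vc=[]
#5 0x78→b30/s2 L1-HIT; vc=[]
#6 0x4a→b18/s2 MISS; vc=[30]
#7 0x1a→b6/s2 MISS; vc=[30,18]
#8 0x18→b6/s2 L1-HIT; vc=[30,18]
#9 0x2a→b10/s2 MISS; vc=[30,18,6]
#10 0x19→b6/s2 VC-HIT; vc=[30,18,10]
#11 0x1b→b6/s2 L1-HIT; vc=[30,18,10]
#12 0x2b→b10/s2 VC-HIT; vc=[30,18,6]
#13 0x18→b6/s2 VC-HIT; vc=[30,18,10]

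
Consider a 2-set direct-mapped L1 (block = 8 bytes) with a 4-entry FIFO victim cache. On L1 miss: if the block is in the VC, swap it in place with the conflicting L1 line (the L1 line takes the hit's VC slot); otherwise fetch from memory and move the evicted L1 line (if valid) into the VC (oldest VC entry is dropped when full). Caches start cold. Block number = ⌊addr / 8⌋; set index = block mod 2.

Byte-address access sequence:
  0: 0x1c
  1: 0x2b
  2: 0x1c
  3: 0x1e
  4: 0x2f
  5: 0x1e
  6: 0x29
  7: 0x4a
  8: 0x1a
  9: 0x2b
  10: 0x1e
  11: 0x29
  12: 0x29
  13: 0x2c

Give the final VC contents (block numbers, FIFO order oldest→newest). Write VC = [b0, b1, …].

0: 0x1c (blk 3, set 1) → MISS  vc=[]
1: 0x2b (blk 5, set 1) → MISS  vc=[3]
2: 0x1c (blk 3, set 1) → VC-HIT  vc=[5]
3: 0x1e (blk 3, set 1) → L1-HIT  vc=[5]
4: 0x2f (blk 5, set 1) → VC-HIT  vc=[3]
5: 0x1e (blk 3, set 1) → VC-HIT  vc=[5]
6: 0x29 (blk 5, set 1) → VC-HIT  vc=[3]
7: 0x4a (blk 9, set 1) → MISS  vc=[3, 5]
8: 0x1a (blk 3, set 1) → VC-HIT  vc=[9, 5]
9: 0x2b (blk 5, set 1) → VC-HIT  vc=[9, 3]
10: 0x1e (blk 3, set 1) → VC-HIT  vc=[9, 5]
11: 0x29 (blk 5, set 1) → VC-HIT  vc=[9, 3]
12: 0x29 (blk 5, set 1) → L1-HIT  vc=[9, 3]
13: 0x2c (blk 5, set 1) → L1-HIT  vc=[9, 3]

VC = [9, 3]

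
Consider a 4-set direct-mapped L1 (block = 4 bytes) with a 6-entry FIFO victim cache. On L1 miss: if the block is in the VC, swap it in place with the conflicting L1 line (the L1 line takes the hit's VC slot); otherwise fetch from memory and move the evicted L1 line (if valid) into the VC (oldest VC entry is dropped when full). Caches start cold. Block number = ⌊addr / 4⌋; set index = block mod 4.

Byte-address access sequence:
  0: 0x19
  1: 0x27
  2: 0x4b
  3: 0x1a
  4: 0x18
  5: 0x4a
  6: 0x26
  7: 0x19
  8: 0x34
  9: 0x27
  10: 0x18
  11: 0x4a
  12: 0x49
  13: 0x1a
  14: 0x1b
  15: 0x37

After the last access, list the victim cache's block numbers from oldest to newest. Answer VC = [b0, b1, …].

VC = [18, 9]

#0 0x19→b6/s2 MISS; vc=[]
#1 0x27→b9/s1 MISS; vc=[]
#2 0x4b→b18/s2 MISS; vc=[6]
#3 0x1a→b6/s2 VC-HIT; vc=[18]
#4 0x18→b6/s2 L1-HIT; vc=[18]
#5 0x4a→b18/s2 VC-HIT; vc=[6]
#6 0x26→b9/s1 L1-HIT; vc=[6]
#7 0x19→b6/s2 VC-HIT; vc=[18]
#8 0x34→b13/s1 MISS; vc=[18,9]
#9 0x27→b9/s1 VC-HIT; vc=[18,13]
#10 0x18→b6/s2 L1-HIT; vc=[18,13]
#11 0x4a→b18/s2 VC-HIT; vc=[6,13]
#12 0x49→b18/s2 L1-HIT; vc=[6,13]
#13 0x1a→b6/s2 VC-HIT; vc=[18,13]
#14 0x1b→b6/s2 L1-HIT; vc=[18,13]
#15 0x37→b13/s1 VC-HIT; vc=[18,9]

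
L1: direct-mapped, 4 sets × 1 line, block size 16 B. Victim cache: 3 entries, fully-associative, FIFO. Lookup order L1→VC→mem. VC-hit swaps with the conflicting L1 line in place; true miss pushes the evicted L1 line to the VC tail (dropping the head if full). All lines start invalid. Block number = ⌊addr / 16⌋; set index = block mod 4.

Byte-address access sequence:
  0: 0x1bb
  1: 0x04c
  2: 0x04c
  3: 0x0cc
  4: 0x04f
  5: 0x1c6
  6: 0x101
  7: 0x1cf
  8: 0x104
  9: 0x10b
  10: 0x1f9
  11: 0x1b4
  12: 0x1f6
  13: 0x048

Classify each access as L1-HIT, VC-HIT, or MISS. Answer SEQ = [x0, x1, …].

#0 0x1bb→b27/s3 MISS; vc=[]
#1 0x4c→b4/s0 MISS; vc=[]
#2 0x4c→b4/s0 L1-HIT; vc=[]
#3 0xcc→b12/s0 MISS; vc=[4]
#4 0x4f→b4/s0 VC-HIT; vc=[12]
#5 0x1c6→b28/s0 MISS; vc=[12,4]
#6 0x101→b16/s0 MISS; vc=[12,4,28]
#7 0x1cf→b28/s0 VC-HIT; vc=[12,4,16]
#8 0x104→b16/s0 VC-HIT; vc=[12,4,28]
#9 0x10b→b16/s0 L1-HIT; vc=[12,4,28]
#10 0x1f9→b31/s3 MISS; vc=[4,28,27]
#11 0x1b4→b27/s3 VC-HIT; vc=[4,28,31]
#12 0x1f6→b31/s3 VC-HIT; vc=[4,28,27]
#13 0x48→b4/s0 VC-HIT; vc=[16,28,27]

SEQ = [MISS, MISS, L1-HIT, MISS, VC-HIT, MISS, MISS, VC-HIT, VC-HIT, L1-HIT, MISS, VC-HIT, VC-HIT, VC-HIT]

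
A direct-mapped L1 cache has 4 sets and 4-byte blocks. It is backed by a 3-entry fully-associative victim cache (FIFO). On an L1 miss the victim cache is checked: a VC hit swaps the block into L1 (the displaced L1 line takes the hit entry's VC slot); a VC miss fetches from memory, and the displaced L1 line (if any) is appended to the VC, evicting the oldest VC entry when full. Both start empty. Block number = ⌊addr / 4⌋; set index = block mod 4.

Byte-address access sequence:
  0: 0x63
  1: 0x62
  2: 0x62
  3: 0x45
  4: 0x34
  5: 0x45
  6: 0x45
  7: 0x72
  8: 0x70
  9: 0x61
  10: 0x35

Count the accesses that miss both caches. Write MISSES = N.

  [0] addr=0x63 blk=24 s=0: MISS | VC []
  [1] addr=0x62 blk=24 s=0: L1-HIT | VC []
  [2] addr=0x62 blk=24 s=0: L1-HIT | VC []
  [3] addr=0x45 blk=17 s=1: MISS | VC []
  [4] addr=0x34 blk=13 s=1: MISS | VC [17]
  [5] addr=0x45 blk=17 s=1: VC-HIT | VC [13]
  [6] addr=0x45 blk=17 s=1: L1-HIT | VC [13]
  [7] addr=0x72 blk=28 s=0: MISS | VC [13, 24]
  [8] addr=0x70 blk=28 s=0: L1-HIT | VC [13, 24]
  [9] addr=0x61 blk=24 s=0: VC-HIT | VC [13, 28]
  [10] addr=0x35 blk=13 s=1: VC-HIT | VC [17, 28]

MISSES = 4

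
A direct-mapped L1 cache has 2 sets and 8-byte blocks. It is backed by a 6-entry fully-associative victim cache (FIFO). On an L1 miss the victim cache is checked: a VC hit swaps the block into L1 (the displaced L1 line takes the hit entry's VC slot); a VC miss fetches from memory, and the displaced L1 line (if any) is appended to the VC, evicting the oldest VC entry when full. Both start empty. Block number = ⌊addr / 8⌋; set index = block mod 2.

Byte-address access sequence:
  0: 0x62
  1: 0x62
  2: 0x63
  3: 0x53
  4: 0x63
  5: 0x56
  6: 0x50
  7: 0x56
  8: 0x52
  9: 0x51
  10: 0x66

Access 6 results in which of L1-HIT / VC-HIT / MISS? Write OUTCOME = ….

OUTCOME = L1-HIT

0: 0x62 (blk 12, set 0) → MISS  vc=[]
1: 0x62 (blk 12, set 0) → L1-HIT  vc=[]
2: 0x63 (blk 12, set 0) → L1-HIT  vc=[]
3: 0x53 (blk 10, set 0) → MISS  vc=[12]
4: 0x63 (blk 12, set 0) → VC-HIT  vc=[10]
5: 0x56 (blk 10, set 0) → VC-HIT  vc=[12]
6: 0x50 (blk 10, set 0) → L1-HIT  vc=[12]
7: 0x56 (blk 10, set 0) → L1-HIT  vc=[12]
8: 0x52 (blk 10, set 0) → L1-HIT  vc=[12]
9: 0x51 (blk 10, set 0) → L1-HIT  vc=[12]
10: 0x66 (blk 12, set 0) → VC-HIT  vc=[10]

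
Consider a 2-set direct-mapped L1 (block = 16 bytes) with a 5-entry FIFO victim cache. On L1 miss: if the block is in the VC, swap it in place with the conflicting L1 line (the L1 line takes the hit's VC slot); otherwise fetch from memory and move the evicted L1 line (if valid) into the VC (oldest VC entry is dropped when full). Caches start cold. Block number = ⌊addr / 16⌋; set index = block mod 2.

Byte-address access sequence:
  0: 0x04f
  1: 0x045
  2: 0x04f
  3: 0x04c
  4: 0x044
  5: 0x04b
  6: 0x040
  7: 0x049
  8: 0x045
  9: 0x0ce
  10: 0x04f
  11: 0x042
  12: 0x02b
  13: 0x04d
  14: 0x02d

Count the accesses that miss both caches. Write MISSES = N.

  [0] addr=0x4f blk=4 s=0: MISS | VC []
  [1] addr=0x45 blk=4 s=0: L1-HIT | VC []
  [2] addr=0x4f blk=4 s=0: L1-HIT | VC []
  [3] addr=0x4c blk=4 s=0: L1-HIT | VC []
  [4] addr=0x44 blk=4 s=0: L1-HIT | VC []
  [5] addr=0x4b blk=4 s=0: L1-HIT | VC []
  [6] addr=0x40 blk=4 s=0: L1-HIT | VC []
  [7] addr=0x49 blk=4 s=0: L1-HIT | VC []
  [8] addr=0x45 blk=4 s=0: L1-HIT | VC []
  [9] addr=0xce blk=12 s=0: MISS | VC [4]
  [10] addr=0x4f blk=4 s=0: VC-HIT | VC [12]
  [11] addr=0x42 blk=4 s=0: L1-HIT | VC [12]
  [12] addr=0x2b blk=2 s=0: MISS | VC [12, 4]
  [13] addr=0x4d blk=4 s=0: VC-HIT | VC [12, 2]
  [14] addr=0x2d blk=2 s=0: VC-HIT | VC [12, 4]

MISSES = 3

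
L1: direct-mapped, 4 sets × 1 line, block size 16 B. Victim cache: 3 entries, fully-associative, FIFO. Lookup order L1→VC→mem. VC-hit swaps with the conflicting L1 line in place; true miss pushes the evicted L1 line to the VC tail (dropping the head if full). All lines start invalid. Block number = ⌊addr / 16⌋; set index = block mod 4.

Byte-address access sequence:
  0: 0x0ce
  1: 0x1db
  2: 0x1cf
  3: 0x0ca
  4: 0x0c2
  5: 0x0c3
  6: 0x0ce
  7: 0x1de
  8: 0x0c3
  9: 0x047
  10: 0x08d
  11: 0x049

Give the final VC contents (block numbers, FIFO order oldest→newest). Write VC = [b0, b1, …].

#0 0xce→b12/s0 MISS; vc=[]
#1 0x1db→b29/s1 MISS; vc=[]
#2 0x1cf→b28/s0 MISS; vc=[12]
#3 0xca→b12/s0 VC-HIT; vc=[28]
#4 0xc2→b12/s0 L1-HIT; vc=[28]
#5 0xc3→b12/s0 L1-HIT; vc=[28]
#6 0xce→b12/s0 L1-HIT; vc=[28]
#7 0x1de→b29/s1 L1-HIT; vc=[28]
#8 0xc3→b12/s0 L1-HIT; vc=[28]
#9 0x47→b4/s0 MISS; vc=[28,12]
#10 0x8d→b8/s0 MISS; vc=[28,12,4]
#11 0x49→b4/s0 VC-HIT; vc=[28,12,8]

VC = [28, 12, 8]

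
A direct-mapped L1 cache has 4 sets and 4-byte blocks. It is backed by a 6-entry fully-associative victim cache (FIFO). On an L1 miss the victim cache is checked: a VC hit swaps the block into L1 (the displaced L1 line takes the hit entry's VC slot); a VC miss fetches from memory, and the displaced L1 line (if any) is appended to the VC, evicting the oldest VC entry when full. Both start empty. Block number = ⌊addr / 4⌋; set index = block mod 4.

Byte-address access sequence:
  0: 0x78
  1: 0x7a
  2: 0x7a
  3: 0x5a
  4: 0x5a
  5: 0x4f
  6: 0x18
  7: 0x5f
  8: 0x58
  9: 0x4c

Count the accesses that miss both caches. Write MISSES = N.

#0 0x78→b30/s2 MISS; vc=[]
#1 0x7a→b30/s2 L1-HIT; vc=[]
#2 0x7a→b30/s2 L1-HIT; vc=[]
#3 0x5a→b22/s2 MISS; vc=[30]
#4 0x5a→b22/s2 L1-HIT; vc=[30]
#5 0x4f→b19/s3 MISS; vc=[30]
#6 0x18→b6/s2 MISS; vc=[30,22]
#7 0x5f→b23/s3 MISS; vc=[30,22,19]
#8 0x58→b22/s2 VC-HIT; vc=[30,6,19]
#9 0x4c→b19/s3 VC-HIT; vc=[30,6,23]

MISSES = 5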